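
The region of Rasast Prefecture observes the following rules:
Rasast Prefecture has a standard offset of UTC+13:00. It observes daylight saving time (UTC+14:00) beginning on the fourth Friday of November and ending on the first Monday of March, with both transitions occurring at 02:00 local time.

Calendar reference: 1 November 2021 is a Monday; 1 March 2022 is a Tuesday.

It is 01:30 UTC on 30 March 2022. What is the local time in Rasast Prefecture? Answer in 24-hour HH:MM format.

14:30

1 November 2021 is a Monday, so the first Friday is November 5 and the fourth is November 26.
1 March 2022 is a Tuesday, so the first Monday is March 7.
At the standard offset (UTC+13:00), 01:30 UTC + 13h = 14:30 Rasast Prefecture standard time.
The standard-time date in Rasast Prefecture, 30 March 2022, does not fall between 26 November 2021 and 7 March 2022, so daylight saving is not in effect and Rasast Prefecture is at UTC+13:00.
01:30 UTC + 13h = 14:30 local.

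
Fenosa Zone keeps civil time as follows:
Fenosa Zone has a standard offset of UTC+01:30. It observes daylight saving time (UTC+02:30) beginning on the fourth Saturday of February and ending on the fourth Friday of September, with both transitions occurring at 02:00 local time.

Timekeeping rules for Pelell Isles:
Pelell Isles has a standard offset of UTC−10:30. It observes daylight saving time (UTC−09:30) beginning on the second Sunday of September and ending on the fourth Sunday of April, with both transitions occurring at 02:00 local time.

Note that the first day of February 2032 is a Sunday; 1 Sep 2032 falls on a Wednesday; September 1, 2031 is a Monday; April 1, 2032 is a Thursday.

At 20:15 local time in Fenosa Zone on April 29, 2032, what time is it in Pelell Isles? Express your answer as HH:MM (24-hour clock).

07:15

1 February 2032 is a Sunday, so the first Saturday is February 7 and the fourth is February 28.
1 September 2032 is a Wednesday, so the first Friday is September 3 and the fourth is September 24.
April 29, 2032 falls between 28 February and 24 September, so daylight saving is in effect and Fenosa Zone is at UTC+02:30.
20:15 Fenosa Zone − 2h30m = 17:45 UTC.
1 September 2031 is a Monday, so the first Sunday is September 7 and the second is September 14.
1 April 2032 is a Thursday, so the first Sunday is April 4 and the fourth is April 25.
At the standard offset (UTC−10:30), 17:45 UTC − 10h30m = 07:15 Pelell Isles standard time.
The standard-time date in Pelell Isles, April 29, 2032, does not fall between 14 September 2031 and 25 April 2032, so daylight saving is not in effect and Pelell Isles is at UTC−10:30.
17:45 UTC − 10h30m = 07:15 Pelell Isles.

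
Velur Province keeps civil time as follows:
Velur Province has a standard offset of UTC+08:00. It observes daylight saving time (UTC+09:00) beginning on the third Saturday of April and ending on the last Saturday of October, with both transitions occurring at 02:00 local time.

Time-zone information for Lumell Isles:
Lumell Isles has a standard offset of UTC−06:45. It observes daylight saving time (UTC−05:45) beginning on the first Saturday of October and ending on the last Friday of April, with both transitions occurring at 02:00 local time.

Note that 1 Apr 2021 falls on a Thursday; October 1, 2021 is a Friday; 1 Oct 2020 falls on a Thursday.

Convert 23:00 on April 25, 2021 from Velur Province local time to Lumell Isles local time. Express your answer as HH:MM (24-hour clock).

1 April 2021 is a Thursday, so the first Saturday is April 3 and the third is April 17.
1 October 2021 is a Friday, so Saturdays fall on 2, 9, 16, 23, 30; the last is October 30.
Daylight saving runs 17 April – 30 October; April 25, 2021 is inside that window, so Velur Province is at UTC+09:00.
23:00 Velur Province − 9h = 14:00 UTC.
1 October 2020 is a Thursday, so the first Saturday is October 3.
1 April 2021 is a Thursday, so Fridays fall on 2, 9, 16, 23, 30; the last is April 30.
At the standard offset (UTC−06:45), 14:00 UTC − 6h45m = 07:15 Lumell Isles standard time.
The standard-time date in Lumell Isles, April 25, 2021, falls between 3 October 2020 and 30 April 2021, so daylight saving is in effect and Lumell Isles is at UTC−05:45.
14:00 UTC − 5h45m = 08:15 Lumell Isles.

08:15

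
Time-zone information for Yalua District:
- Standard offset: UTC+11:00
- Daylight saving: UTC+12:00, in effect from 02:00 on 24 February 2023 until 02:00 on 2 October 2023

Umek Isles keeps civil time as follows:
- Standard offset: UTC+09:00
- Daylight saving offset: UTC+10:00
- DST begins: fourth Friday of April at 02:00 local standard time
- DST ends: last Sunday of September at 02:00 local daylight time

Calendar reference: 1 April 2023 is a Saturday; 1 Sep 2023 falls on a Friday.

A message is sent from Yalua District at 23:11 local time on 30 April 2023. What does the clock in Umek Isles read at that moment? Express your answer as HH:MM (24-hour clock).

21:11

30 April 2023 lies within the daylight-saving period (24 February – 2 October), so Yalua District is on daylight time, UTC+12:00.
23:11 Yalua District − 12h = 11:11 UTC.
1 April 2023 is a Saturday, so the first Friday is April 7 and the fourth is April 28.
1 September 2023 is a Friday, so Sundays fall on 3, 10, 17, 24; the last is September 24.
At the standard offset (UTC+09:00), 11:11 UTC + 9h = 20:11 Umek Isles standard time.
The standard-time date in Umek Isles, 30 April 2023, lies within the daylight-saving period (28 April – 24 September), so Umek Isles is on daylight time, UTC+10:00.
11:11 UTC + 10h = 21:11 Umek Isles.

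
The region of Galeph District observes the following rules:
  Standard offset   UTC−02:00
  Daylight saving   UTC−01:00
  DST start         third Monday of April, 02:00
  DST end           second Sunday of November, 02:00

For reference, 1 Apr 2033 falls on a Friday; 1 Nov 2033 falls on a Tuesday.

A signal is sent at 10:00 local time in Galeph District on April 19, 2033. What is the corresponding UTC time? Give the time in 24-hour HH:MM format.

11:00

1 April 2033 is a Friday, so the first Monday is April 4 and the third is April 18.
1 November 2033 is a Tuesday, so the first Sunday is November 6 and the second is November 13.
April 19, 2033 lies within the daylight-saving period (18 April – 13 November), so Galeph District is on daylight time, UTC−01:00.
10:00 local + 1h = 11:00 UTC.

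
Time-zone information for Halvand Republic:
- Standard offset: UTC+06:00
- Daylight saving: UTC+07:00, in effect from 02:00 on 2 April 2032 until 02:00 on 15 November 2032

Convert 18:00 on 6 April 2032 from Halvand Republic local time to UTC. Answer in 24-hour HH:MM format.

6 April 2032 lies within the daylight-saving period (2 April – 15 November), so Halvand Republic is on daylight time, UTC+07:00.
18:00 local − 7h = 11:00 UTC.

11:00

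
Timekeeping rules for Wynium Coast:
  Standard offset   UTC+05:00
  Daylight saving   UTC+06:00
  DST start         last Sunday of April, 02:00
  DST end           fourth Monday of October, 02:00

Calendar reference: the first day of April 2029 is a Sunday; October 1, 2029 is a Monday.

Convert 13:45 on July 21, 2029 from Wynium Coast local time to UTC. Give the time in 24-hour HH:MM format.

1 April 2029 is a Sunday, so Sundays fall on 1, 8, 15, 22, 29; the last is April 29.
1 October 2029 is a Monday, so the first Monday is October 1 and the fourth is October 22.
Daylight saving runs 29 April – 22 October; July 21, 2029 is inside that window, so Wynium Coast is at UTC+06:00.
13:45 local − 6h = 07:45 UTC.

07:45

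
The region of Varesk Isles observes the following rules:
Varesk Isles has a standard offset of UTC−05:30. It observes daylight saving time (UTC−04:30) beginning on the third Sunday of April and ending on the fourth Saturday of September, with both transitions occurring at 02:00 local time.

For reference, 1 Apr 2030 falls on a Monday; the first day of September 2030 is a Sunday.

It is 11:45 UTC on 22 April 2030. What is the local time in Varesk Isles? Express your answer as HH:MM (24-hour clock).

07:15

1 April 2030 is a Monday, so the first Sunday is April 7 and the third is April 21.
1 September 2030 is a Sunday, so the first Saturday is September 7 and the fourth is September 28.
At the standard offset (UTC−05:30), 11:45 UTC − 5h30m = 06:15 Varesk Isles standard time.
The standard-time date in Varesk Isles, 22 April 2030, lies within the daylight-saving period (21 April – 28 September), so Varesk Isles is on daylight time, UTC−04:30.
11:45 UTC − 4h30m = 07:15 local.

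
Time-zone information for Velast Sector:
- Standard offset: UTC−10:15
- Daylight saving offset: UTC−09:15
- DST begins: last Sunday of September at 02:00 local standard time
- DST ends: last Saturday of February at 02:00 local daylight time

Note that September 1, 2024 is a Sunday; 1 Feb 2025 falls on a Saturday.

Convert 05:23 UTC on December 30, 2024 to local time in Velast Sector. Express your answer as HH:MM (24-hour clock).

1 September 2024 is a Sunday, so Sundays fall on 1, 8, 15, 22, 29; the last is September 29.
1 February 2025 is a Saturday, so Saturdays fall on 1, 8, 15, 22; the last is February 22.
At the standard offset (UTC−10:15), 05:23 UTC − 10h15m = 19:08 Velast Sector standard time (rolling into the previous day, 29 December 2024).
Daylight saving runs 29 September 2024 – 22 February 2025; the standard-time date in Velast Sector, December 29, 2024, is inside that window, so Velast Sector is at UTC−09:15.
05:23 UTC − 9h15m = 20:08 local (rolling into the previous day, 29 December 2024).

20:08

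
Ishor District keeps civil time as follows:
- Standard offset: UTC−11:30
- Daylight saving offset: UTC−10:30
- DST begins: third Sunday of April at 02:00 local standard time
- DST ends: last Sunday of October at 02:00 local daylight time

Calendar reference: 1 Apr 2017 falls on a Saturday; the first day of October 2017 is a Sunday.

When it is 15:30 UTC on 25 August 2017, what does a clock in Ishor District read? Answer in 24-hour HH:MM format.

05:00

1 April 2017 is a Saturday, so the first Sunday is April 2 and the third is April 16.
1 October 2017 is a Sunday, so Sundays fall on 1, 8, 15, 22, 29; the last is October 29.
At the standard offset (UTC−11:30), 15:30 UTC − 11h30m = 04:00 Ishor District standard time.
Daylight saving runs 16 April – 29 October; the standard-time date in Ishor District, 25 August 2017, is inside that window, so Ishor District is at UTC−10:30.
15:30 UTC − 10h30m = 05:00 local.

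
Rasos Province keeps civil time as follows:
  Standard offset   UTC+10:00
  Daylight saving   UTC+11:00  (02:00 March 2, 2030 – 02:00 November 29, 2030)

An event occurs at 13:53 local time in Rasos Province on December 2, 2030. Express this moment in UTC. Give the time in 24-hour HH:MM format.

03:53

December 2, 2030 does not fall between 2 March and 29 November, so daylight saving is not in effect and Rasos Province is at UTC+10:00.
13:53 local − 10h = 03:53 UTC.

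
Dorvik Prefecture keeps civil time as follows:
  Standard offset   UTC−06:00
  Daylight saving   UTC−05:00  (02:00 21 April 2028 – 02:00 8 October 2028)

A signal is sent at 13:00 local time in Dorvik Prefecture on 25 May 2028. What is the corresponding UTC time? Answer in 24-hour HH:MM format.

25 May 2028 lies within the daylight-saving period (21 April – 8 October), so Dorvik Prefecture is on daylight time, UTC−05:00.
13:00 local + 5h = 18:00 UTC.

18:00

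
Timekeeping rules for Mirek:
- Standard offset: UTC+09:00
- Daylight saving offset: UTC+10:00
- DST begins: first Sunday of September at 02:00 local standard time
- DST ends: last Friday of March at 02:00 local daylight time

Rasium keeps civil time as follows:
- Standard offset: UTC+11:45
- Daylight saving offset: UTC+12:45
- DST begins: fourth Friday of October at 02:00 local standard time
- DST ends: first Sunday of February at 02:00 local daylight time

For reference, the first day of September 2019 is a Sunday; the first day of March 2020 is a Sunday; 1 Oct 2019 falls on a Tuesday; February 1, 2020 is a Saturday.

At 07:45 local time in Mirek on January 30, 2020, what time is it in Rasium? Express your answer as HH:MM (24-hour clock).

10:30

1 September 2019 is a Sunday, so the first Sunday is September 1.
1 March 2020 is a Sunday, so Fridays fall on 6, 13, 20, 27; the last is March 27.
January 30, 2020 lies within the daylight-saving period (1 September 2019 – 27 March 2020), so Mirek is on daylight time, UTC+10:00.
07:45 Mirek − 10h = 21:45 UTC (rolling into the previous day, 29 January 2020).
1 October 2019 is a Tuesday, so the first Friday is October 4 and the fourth is October 25.
1 February 2020 is a Saturday, so the first Sunday is February 2.
At the standard offset (UTC+11:45), 21:45 UTC + 11h45m = 09:30 Rasium standard time (rolling into the next day, 30 January 2020).
Daylight saving runs 25 October 2019 – 2 February 2020; the standard-time date in Rasium, January 30, 2020, is inside that window, so Rasium is at UTC+12:45.
21:45 UTC + 12h45m = 10:30 Rasium (rolling into the next day, 30 January 2020).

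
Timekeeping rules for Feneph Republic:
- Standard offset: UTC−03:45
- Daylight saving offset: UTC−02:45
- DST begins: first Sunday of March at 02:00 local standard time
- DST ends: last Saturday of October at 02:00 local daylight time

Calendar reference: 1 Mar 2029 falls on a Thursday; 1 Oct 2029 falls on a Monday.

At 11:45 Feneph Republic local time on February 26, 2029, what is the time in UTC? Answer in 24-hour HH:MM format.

15:30

1 March 2029 is a Thursday, so the first Sunday is March 4.
1 October 2029 is a Monday, so Saturdays fall on 6, 13, 20, 27; the last is October 27.
February 26, 2029 does not fall between 4 March and 27 October, so daylight saving is not in effect and Feneph Republic is at UTC−03:45.
11:45 local + 3h45m = 15:30 UTC.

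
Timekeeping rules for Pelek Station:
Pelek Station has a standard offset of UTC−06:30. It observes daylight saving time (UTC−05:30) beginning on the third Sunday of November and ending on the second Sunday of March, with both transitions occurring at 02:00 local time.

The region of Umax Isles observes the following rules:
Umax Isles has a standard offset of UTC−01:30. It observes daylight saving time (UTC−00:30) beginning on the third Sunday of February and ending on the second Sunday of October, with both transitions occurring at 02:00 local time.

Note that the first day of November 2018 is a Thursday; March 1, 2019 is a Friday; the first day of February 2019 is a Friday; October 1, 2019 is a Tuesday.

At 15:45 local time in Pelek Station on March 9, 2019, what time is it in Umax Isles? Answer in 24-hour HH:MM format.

20:45

1 November 2018 is a Thursday, so the first Sunday is November 4 and the third is November 18.
1 March 2019 is a Friday, so the first Sunday is March 3 and the second is March 10.
March 9, 2019 falls between 18 November 2018 and 10 March 2019, so daylight saving is in effect and Pelek Station is at UTC−05:30.
15:45 Pelek Station + 5h30m = 21:15 UTC.
1 February 2019 is a Friday, so the first Sunday is February 3 and the third is February 17.
1 October 2019 is a Tuesday, so the first Sunday is October 6 and the second is October 13.
At the standard offset (UTC−01:30), 21:15 UTC − 1h30m = 19:45 Umax Isles standard time.
The standard-time date in Umax Isles, March 9, 2019, lies within the daylight-saving period (17 February – 13 October), so Umax Isles is on daylight time, UTC−00:30.
21:15 UTC − 0h30m = 20:45 Umax Isles.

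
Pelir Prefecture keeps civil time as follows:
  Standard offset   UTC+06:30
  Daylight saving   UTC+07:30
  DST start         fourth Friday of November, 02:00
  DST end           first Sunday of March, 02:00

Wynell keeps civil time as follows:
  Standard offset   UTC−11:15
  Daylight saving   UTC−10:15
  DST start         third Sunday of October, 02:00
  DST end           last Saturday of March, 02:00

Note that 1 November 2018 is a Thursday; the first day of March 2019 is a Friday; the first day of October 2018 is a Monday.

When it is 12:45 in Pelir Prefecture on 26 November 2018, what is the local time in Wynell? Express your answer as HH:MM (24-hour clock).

1 November 2018 is a Thursday, so the first Friday is November 2 and the fourth is November 23.
1 March 2019 is a Friday, so the first Sunday is March 3.
26 November 2018 lies within the daylight-saving period (23 November 2018 – 3 March 2019), so Pelir Prefecture is on daylight time, UTC+07:30.
12:45 Pelir Prefecture − 7h30m = 05:15 UTC.
1 October 2018 is a Monday, so the first Sunday is October 7 and the third is October 21.
1 March 2019 is a Friday, so Saturdays fall on 2, 9, 16, 23, 30; the last is March 30.
At the standard offset (UTC−11:15), 05:15 UTC − 11h15m = 18:00 Wynell standard time (rolling into the previous day, 25 November 2018).
Daylight saving runs 21 October 2018 – 30 March 2019; the standard-time date in Wynell, 25 November 2018, is inside that window, so Wynell is at UTC−10:15.
05:15 UTC − 10h15m = 19:00 Wynell (rolling into the previous day, 25 November 2018).

19:00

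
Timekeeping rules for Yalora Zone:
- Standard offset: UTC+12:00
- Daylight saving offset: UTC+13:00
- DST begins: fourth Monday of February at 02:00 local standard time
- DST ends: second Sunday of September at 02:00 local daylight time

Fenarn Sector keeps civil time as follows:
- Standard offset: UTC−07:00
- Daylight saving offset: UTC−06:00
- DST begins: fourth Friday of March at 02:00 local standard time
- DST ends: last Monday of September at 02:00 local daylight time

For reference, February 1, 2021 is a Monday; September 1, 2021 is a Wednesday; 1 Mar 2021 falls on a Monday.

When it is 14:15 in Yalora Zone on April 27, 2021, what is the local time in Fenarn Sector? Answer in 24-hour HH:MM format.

19:15

1 February 2021 is a Monday, so the first Monday is February 1 and the fourth is February 22.
1 September 2021 is a Wednesday, so the first Sunday is September 5 and the second is September 12.
April 27, 2021 lies within the daylight-saving period (22 February – 12 September), so Yalora Zone is on daylight time, UTC+13:00.
14:15 Yalora Zone − 13h = 01:15 UTC.
1 March 2021 is a Monday, so the first Friday is March 5 and the fourth is March 26.
1 September 2021 is a Wednesday, so Mondays fall on 6, 13, 20, 27; the last is September 27.
At the standard offset (UTC−07:00), 01:15 UTC − 7h = 18:15 Fenarn Sector standard time (rolling into the previous day, 26 April 2021).
The standard-time date in Fenarn Sector, April 26, 2021, falls between 26 March and 27 September, so daylight saving is in effect and Fenarn Sector is at UTC−06:00.
01:15 UTC − 6h = 19:15 Fenarn Sector (rolling into the previous day, 26 April 2021).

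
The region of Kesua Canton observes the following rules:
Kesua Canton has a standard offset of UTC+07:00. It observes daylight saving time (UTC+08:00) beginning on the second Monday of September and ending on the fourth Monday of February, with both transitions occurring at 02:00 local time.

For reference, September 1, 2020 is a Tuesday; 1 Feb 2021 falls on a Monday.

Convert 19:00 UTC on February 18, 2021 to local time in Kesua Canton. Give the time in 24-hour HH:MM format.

03:00

1 September 2020 is a Tuesday, so the first Monday is September 7 and the second is September 14.
1 February 2021 is a Monday, so the first Monday is February 1 and the fourth is February 22.
At the standard offset (UTC+07:00), 19:00 UTC + 7h = 02:00 Kesua Canton standard time (rolling into the next day, 19 February 2021).
The standard-time date in Kesua Canton, February 19, 2021, lies within the daylight-saving period (14 September 2020 – 22 February 2021), so Kesua Canton is on daylight time, UTC+08:00.
19:00 UTC + 8h = 03:00 local (rolling into the next day, 19 February 2021).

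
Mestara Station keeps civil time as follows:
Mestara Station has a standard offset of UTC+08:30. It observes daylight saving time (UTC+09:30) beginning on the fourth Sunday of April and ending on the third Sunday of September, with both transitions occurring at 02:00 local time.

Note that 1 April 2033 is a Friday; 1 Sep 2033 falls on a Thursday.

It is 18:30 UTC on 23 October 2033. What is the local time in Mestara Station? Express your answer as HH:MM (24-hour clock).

03:00

1 April 2033 is a Friday, so the first Sunday is April 3 and the fourth is April 24.
1 September 2033 is a Thursday, so the first Sunday is September 4 and the third is September 18.
At the standard offset (UTC+08:30), 18:30 UTC + 8h30m = 03:00 Mestara Station standard time (rolling into the next day, 24 October 2033).
Daylight saving runs 24 April – 18 September; the standard-time date in Mestara Station, 24 October 2033, is outside that window, so Mestara Station is on standard time at UTC+08:30.
18:30 UTC + 8h30m = 03:00 local (rolling into the next day, 24 October 2033).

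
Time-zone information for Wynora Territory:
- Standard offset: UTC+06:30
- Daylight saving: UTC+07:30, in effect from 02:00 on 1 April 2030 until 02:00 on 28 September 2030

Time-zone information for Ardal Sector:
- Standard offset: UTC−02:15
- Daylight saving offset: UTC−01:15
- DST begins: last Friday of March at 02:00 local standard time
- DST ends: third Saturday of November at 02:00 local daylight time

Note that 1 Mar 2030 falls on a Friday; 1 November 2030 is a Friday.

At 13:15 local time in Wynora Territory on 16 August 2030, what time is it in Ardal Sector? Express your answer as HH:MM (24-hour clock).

04:30

16 August 2030 lies within the daylight-saving period (1 April – 28 September), so Wynora Territory is on daylight time, UTC+07:30.
13:15 Wynora Territory − 7h30m = 05:45 UTC.
1 March 2030 is a Friday, so Fridays fall on 1, 8, 15, 22, 29; the last is March 29.
1 November 2030 is a Friday, so the first Saturday is November 2 and the third is November 16.
At the standard offset (UTC−02:15), 05:45 UTC − 2h15m = 03:30 Ardal Sector standard time.
Daylight saving runs 29 March – 16 November; the standard-time date in Ardal Sector, 16 August 2030, is inside that window, so Ardal Sector is at UTC−01:15.
05:45 UTC − 1h15m = 04:30 Ardal Sector.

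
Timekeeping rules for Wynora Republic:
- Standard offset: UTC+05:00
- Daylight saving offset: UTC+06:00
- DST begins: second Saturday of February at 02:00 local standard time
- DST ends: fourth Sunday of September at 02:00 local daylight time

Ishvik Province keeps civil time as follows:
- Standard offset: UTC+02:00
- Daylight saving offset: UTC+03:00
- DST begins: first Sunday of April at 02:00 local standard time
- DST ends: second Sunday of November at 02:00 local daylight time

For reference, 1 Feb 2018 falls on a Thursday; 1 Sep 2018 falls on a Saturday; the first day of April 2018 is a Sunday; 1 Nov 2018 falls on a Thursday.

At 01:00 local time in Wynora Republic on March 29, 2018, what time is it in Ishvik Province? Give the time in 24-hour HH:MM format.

21:00

1 February 2018 is a Thursday, so the first Saturday is February 3 and the second is February 10.
1 September 2018 is a Saturday, so the first Sunday is September 2 and the fourth is September 23.
March 29, 2018 falls between 10 February and 23 September, so daylight saving is in effect and Wynora Republic is at UTC+06:00.
01:00 Wynora Republic − 6h = 19:00 UTC (rolling into the previous day, 28 March 2018).
1 April 2018 is a Sunday, so the first Sunday is April 1.
1 November 2018 is a Thursday, so the first Sunday is November 4 and the second is November 11.
At the standard offset (UTC+02:00), 19:00 UTC + 2h = 21:00 Ishvik Province standard time.
Daylight saving runs 1 April – 11 November; the standard-time date in Ishvik Province, March 28, 2018, is outside that window, so Ishvik Province is on standard time at UTC+02:00.
19:00 UTC + 2h = 21:00 Ishvik Province.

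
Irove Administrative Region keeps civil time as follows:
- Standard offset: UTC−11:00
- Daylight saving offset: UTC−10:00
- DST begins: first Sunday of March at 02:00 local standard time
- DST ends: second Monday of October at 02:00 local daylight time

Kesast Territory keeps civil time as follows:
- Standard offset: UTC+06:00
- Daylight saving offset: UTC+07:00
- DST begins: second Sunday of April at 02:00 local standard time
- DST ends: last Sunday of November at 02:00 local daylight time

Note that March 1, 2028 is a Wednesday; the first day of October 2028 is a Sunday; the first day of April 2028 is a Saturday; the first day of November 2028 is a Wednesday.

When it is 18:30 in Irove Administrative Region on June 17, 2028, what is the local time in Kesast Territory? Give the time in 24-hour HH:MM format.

11:30

1 March 2028 is a Wednesday, so the first Sunday is March 5.
1 October 2028 is a Sunday, so the first Monday is October 2 and the second is October 9.
June 17, 2028 falls between 5 March and 9 October, so daylight saving is in effect and Irove Administrative Region is at UTC−10:00.
18:30 Irove Administrative Region + 10h = 04:30 UTC (rolling into the next day, 18 June 2028).
1 April 2028 is a Saturday, so the first Sunday is April 2 and the second is April 9.
1 November 2028 is a Wednesday, so Sundays fall on 5, 12, 19, 26; the last is November 26.
At the standard offset (UTC+06:00), 04:30 UTC + 6h = 10:30 Kesast Territory standard time.
Daylight saving runs 9 April – 26 November; the standard-time date in Kesast Territory, June 18, 2028, is inside that window, so Kesast Territory is at UTC+07:00.
04:30 UTC + 7h = 11:30 Kesast Territory.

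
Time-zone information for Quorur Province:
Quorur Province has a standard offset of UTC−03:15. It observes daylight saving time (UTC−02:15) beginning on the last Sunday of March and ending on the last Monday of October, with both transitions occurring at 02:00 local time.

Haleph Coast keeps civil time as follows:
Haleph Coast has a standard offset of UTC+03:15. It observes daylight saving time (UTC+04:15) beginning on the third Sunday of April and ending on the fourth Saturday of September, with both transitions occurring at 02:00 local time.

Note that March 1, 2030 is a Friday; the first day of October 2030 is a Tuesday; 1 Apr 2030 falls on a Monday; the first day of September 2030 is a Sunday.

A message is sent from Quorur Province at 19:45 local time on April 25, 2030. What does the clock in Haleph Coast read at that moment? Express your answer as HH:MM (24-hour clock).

02:15

1 March 2030 is a Friday, so Sundays fall on 3, 10, 17, 24, 31; the last is March 31.
1 October 2030 is a Tuesday, so Mondays fall on 7, 14, 21, 28; the last is October 28.
Daylight saving runs 31 March – 28 October; April 25, 2030 is inside that window, so Quorur Province is at UTC−02:15.
19:45 Quorur Province + 2h15m = 22:00 UTC.
1 April 2030 is a Monday, so the first Sunday is April 7 and the third is April 21.
1 September 2030 is a Sunday, so the first Saturday is September 7 and the fourth is September 28.
At the standard offset (UTC+03:15), 22:00 UTC + 3h15m = 01:15 Haleph Coast standard time (rolling into the next day, 26 April 2030).
The standard-time date in Haleph Coast, April 26, 2030, lies within the daylight-saving period (21 April – 28 September), so Haleph Coast is on daylight time, UTC+04:15.
22:00 UTC + 4h15m = 02:15 Haleph Coast (rolling into the next day, 26 April 2030).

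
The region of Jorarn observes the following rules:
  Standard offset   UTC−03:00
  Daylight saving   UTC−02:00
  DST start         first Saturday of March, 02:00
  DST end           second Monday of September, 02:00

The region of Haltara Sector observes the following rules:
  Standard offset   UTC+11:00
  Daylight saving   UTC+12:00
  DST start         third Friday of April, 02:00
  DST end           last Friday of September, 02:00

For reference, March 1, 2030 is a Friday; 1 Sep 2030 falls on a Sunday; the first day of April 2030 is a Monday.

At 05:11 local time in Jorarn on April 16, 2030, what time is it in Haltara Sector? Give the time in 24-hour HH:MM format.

1 March 2030 is a Friday, so the first Saturday is March 2.
1 September 2030 is a Sunday, so the first Monday is September 2 and the second is September 9.
April 16, 2030 falls between 2 March and 9 September, so daylight saving is in effect and Jorarn is at UTC−02:00.
05:11 Jorarn + 2h = 07:11 UTC.
1 April 2030 is a Monday, so the first Friday is April 5 and the third is April 19.
1 September 2030 is a Sunday, so Fridays fall on 6, 13, 20, 27; the last is September 27.
At the standard offset (UTC+11:00), 07:11 UTC + 11h = 18:11 Haltara Sector standard time.
Daylight saving runs 19 April – 27 September; the standard-time date in Haltara Sector, April 16, 2030, is outside that window, so Haltara Sector is on standard time at UTC+11:00.
07:11 UTC + 11h = 18:11 Haltara Sector.

18:11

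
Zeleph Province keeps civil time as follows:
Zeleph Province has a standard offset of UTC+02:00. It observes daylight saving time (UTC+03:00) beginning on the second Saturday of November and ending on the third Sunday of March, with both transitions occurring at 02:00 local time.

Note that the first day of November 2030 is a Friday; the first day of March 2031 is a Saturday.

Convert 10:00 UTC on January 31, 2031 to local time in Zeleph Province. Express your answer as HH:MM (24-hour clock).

13:00

1 November 2030 is a Friday, so the first Saturday is November 2 and the second is November 9.
1 March 2031 is a Saturday, so the first Sunday is March 2 and the third is March 16.
At the standard offset (UTC+02:00), 10:00 UTC + 2h = 12:00 Zeleph Province standard time.
Daylight saving runs 9 November 2030 – 16 March 2031; the standard-time date in Zeleph Province, January 31, 2031, is inside that window, so Zeleph Province is at UTC+03:00.
10:00 UTC + 3h = 13:00 local.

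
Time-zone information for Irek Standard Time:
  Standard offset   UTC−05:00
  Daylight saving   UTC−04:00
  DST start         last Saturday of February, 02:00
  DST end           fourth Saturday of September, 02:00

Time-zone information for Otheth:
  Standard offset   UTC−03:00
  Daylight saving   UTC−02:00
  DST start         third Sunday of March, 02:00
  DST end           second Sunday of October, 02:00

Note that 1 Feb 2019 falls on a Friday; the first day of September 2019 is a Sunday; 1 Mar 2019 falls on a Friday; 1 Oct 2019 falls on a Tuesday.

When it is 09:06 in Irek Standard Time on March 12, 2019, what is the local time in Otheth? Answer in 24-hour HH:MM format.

10:06

1 February 2019 is a Friday, so Saturdays fall on 2, 9, 16, 23; the last is February 23.
1 September 2019 is a Sunday, so the first Saturday is September 7 and the fourth is September 28.
Daylight saving runs 23 February – 28 September; March 12, 2019 is inside that window, so Irek Standard Time is at UTC−04:00.
09:06 Irek Standard Time + 4h = 13:06 UTC.
1 March 2019 is a Friday, so the first Sunday is March 3 and the third is March 17.
1 October 2019 is a Tuesday, so the first Sunday is October 6 and the second is October 13.
At the standard offset (UTC−03:00), 13:06 UTC − 3h = 10:06 Otheth standard time.
Daylight saving runs 17 March – 13 October; the standard-time date in Otheth, March 12, 2019, is outside that window, so Otheth is on standard time at UTC−03:00.
13:06 UTC − 3h = 10:06 Otheth.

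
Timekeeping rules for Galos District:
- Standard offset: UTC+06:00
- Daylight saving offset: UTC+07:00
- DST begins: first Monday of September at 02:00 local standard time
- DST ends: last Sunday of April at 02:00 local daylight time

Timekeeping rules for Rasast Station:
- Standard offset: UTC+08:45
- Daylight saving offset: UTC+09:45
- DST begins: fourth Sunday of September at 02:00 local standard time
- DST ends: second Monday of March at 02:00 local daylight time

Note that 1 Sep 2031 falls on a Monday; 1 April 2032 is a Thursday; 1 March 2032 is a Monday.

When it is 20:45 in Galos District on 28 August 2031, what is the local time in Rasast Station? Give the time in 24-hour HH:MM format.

1 September 2031 is a Monday, so the first Monday is September 1.
1 April 2032 is a Thursday, so Sundays fall on 4, 11, 18, 25; the last is April 25.
28 August 2031 is outside the daylight-saving period (1 September 2031 – 25 April 2032), so Galos District is on standard time, UTC+06:00.
20:45 Galos District − 6h = 14:45 UTC.
1 September 2031 is a Monday, so the first Sunday is September 7 and the fourth is September 28.
1 March 2032 is a Monday, so the first Monday is March 1 and the second is March 8.
At the standard offset (UTC+08:45), 14:45 UTC + 8h45m = 23:30 Rasast Station standard time.
The standard-time date in Rasast Station, 28 August 2031, is outside the daylight-saving period (28 September 2031 – 8 March 2032), so Rasast Station is on standard time, UTC+08:45.
14:45 UTC + 8h45m = 23:30 Rasast Station.

23:30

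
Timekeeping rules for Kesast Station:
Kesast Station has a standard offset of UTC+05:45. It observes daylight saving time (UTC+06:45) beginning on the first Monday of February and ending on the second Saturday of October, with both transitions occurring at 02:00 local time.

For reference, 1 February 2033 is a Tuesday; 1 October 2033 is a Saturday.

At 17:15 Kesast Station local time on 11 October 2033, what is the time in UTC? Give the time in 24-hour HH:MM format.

1 February 2033 is a Tuesday, so the first Monday is February 7.
1 October 2033 is a Saturday, so the first Saturday is October 1 and the second is October 8.
11 October 2033 does not fall between 7 February and 8 October, so daylight saving is not in effect and Kesast Station is at UTC+05:45.
17:15 local − 5h45m = 11:30 UTC.

11:30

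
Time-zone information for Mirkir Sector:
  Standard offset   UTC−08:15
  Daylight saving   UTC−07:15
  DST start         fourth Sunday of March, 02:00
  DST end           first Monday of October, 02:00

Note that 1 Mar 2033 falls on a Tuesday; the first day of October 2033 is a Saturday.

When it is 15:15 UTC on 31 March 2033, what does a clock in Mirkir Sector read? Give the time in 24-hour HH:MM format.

1 March 2033 is a Tuesday, so the first Sunday is March 6 and the fourth is March 27.
1 October 2033 is a Saturday, so the first Monday is October 3.
At the standard offset (UTC−08:15), 15:15 UTC − 8h15m = 07:00 Mirkir Sector standard time.
The standard-time date in Mirkir Sector, 31 March 2033, lies within the daylight-saving period (27 March – 3 October), so Mirkir Sector is on daylight time, UTC−07:15.
15:15 UTC − 7h15m = 08:00 local.

08:00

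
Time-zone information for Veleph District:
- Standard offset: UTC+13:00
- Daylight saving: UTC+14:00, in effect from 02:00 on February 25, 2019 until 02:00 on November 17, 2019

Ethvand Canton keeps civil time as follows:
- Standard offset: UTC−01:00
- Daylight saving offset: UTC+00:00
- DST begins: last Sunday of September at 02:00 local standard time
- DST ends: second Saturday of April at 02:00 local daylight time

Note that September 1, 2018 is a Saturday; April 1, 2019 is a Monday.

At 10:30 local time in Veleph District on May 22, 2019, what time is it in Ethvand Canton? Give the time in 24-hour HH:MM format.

May 22, 2019 falls between 25 February and 17 November, so daylight saving is in effect and Veleph District is at UTC+14:00.
10:30 Veleph District − 14h = 20:30 UTC (rolling into the previous day, 21 May 2019).
1 September 2018 is a Saturday, so Sundays fall on 2, 9, 16, 23, 30; the last is September 30.
1 April 2019 is a Monday, so the first Saturday is April 6 and the second is April 13.
At the standard offset (UTC−01:00), 20:30 UTC − 1h = 19:30 Ethvand Canton standard time.
The standard-time date in Ethvand Canton, May 21, 2019, is outside the daylight-saving period (30 September 2018 – 13 April 2019), so Ethvand Canton is on standard time, UTC−01:00.
20:30 UTC − 1h = 19:30 Ethvand Canton.

19:30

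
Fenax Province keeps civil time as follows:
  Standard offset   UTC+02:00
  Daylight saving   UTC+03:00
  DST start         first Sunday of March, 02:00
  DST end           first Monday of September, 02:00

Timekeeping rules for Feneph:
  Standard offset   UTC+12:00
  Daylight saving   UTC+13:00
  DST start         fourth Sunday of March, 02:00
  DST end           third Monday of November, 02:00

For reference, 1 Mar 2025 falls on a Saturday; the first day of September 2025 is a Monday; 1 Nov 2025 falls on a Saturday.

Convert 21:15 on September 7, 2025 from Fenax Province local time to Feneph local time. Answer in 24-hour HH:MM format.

08:15

1 March 2025 is a Saturday, so the first Sunday is March 2.
1 September 2025 is a Monday, so the first Monday is September 1.
September 7, 2025 does not fall between 2 March and 1 September, so daylight saving is not in effect and Fenax Province is at UTC+02:00.
21:15 Fenax Province − 2h = 19:15 UTC.
1 March 2025 is a Saturday, so the first Sunday is March 2 and the fourth is March 23.
1 November 2025 is a Saturday, so the first Monday is November 3 and the third is November 17.
At the standard offset (UTC+12:00), 19:15 UTC + 12h = 07:15 Feneph standard time (rolling into the next day, 8 September 2025).
Daylight saving runs 23 March – 17 November; the standard-time date in Feneph, September 8, 2025, is inside that window, so Feneph is at UTC+13:00.
19:15 UTC + 13h = 08:15 Feneph (rolling into the next day, 8 September 2025).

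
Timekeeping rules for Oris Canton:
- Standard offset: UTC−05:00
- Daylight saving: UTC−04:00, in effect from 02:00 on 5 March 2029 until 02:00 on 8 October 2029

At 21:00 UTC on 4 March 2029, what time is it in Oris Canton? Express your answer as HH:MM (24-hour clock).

16:00

At the standard offset (UTC−05:00), 21:00 UTC − 5h = 16:00 Oris Canton standard time.
The standard-time date in Oris Canton, 4 March 2029, does not fall between 5 March and 8 October, so daylight saving is not in effect and Oris Canton is at UTC−05:00.
21:00 UTC − 5h = 16:00 local.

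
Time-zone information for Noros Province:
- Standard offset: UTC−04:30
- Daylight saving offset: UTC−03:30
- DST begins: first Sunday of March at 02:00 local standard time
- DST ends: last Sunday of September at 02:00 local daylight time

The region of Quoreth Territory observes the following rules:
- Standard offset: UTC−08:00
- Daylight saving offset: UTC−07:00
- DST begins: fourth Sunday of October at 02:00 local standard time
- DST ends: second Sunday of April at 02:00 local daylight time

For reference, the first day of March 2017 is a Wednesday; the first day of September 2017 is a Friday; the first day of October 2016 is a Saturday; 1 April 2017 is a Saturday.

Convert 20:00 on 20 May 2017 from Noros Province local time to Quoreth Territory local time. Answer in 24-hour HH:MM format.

15:30

1 March 2017 is a Wednesday, so the first Sunday is March 5.
1 September 2017 is a Friday, so Sundays fall on 3, 10, 17, 24; the last is September 24.
Daylight saving runs 5 March – 24 September; 20 May 2017 is inside that window, so Noros Province is at UTC−03:30.
20:00 Noros Province + 3h30m = 23:30 UTC.
1 October 2016 is a Saturday, so the first Sunday is October 2 and the fourth is October 23.
1 April 2017 is a Saturday, so the first Sunday is April 2 and the second is April 9.
At the standard offset (UTC−08:00), 23:30 UTC − 8h = 15:30 Quoreth Territory standard time.
The standard-time date in Quoreth Territory, 20 May 2017, is outside the daylight-saving period (23 October 2016 – 9 April 2017), so Quoreth Territory is on standard time, UTC−08:00.
23:30 UTC − 8h = 15:30 Quoreth Territory.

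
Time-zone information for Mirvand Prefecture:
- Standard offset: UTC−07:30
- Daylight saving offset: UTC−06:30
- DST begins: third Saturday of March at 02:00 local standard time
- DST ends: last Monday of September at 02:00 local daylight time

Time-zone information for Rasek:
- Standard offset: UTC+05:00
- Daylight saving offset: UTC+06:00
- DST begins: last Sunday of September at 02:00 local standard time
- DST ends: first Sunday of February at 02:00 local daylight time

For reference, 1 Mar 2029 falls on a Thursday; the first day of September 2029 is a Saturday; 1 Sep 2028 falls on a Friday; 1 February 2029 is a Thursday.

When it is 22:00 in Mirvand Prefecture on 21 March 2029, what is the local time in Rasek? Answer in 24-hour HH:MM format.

1 March 2029 is a Thursday, so the first Saturday is March 3 and the third is March 17.
1 September 2029 is a Saturday, so Mondays fall on 3, 10, 17, 24; the last is September 24.
Daylight saving runs 17 March – 24 September; 21 March 2029 is inside that window, so Mirvand Prefecture is at UTC−06:30.
22:00 Mirvand Prefecture + 6h30m = 04:30 UTC (rolling into the next day, 22 March 2029).
1 September 2028 is a Friday, so Sundays fall on 3, 10, 17, 24; the last is September 24.
1 February 2029 is a Thursday, so the first Sunday is February 4.
At the standard offset (UTC+05:00), 04:30 UTC + 5h = 09:30 Rasek standard time.
The standard-time date in Rasek, 22 March 2029, is outside the daylight-saving period (24 September 2028 – 4 February 2029), so Rasek is on standard time, UTC+05:00.
04:30 UTC + 5h = 09:30 Rasek.

09:30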